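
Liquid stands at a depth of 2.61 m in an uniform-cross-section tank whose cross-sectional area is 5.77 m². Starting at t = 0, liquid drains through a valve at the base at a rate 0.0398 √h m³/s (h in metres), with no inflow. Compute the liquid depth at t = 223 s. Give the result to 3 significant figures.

0.716 m

Mass balance (ρ constant): A dh/dt = −0.0398 √h.
∫ h^(−1/2) dh = −(0.0398/A) ∫ dt, giving 2√h = 2√h₀ − (0.0398/A) t.
√h = √2.61 − 0.0398·223/(2·5.77) = 1.6155 − 0.76910 = 0.84645.
h = 0.84645² = 0.71648 m.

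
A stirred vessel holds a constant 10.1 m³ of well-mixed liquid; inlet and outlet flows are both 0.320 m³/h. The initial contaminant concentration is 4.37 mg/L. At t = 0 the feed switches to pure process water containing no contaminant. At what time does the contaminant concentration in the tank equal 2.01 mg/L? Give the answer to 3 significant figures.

24.5 h

Transient balance on the dissolved component: V dC/dt = Q(C_in − C), so τ = V/Q = 31.562 h.
C(t) = C_in + (C₀ − C_in) e^(−t/τ). Set C = 2.01 and solve for t:
e^(−t/τ) = (C − C_in)/(C₀ − C_in) = (2.01 − 0)/(4.37 − 0) = 0.45995
t = −τ ln(…) = 31.562 × 0.77663 = 24.512 h.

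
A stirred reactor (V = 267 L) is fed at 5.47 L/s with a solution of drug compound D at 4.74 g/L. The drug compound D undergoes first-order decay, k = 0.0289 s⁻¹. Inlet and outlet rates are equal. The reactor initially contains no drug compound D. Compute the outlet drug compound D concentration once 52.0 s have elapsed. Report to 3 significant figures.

Species balance: V dC/dt = Q C_in − Q C − k V C.
This is linear with rate a = Q/V + k = 0.049387 s⁻¹.
C_ss = Q C_in/(Q + kV) = 1.9663 g/L; C(t) = C_ss + (C₀ − C_ss) e^(−a t).
C(52.0) = 1.9663 + (-1.9663)·e^(−0.049387·52.0) = 1.9663 + (-1.9663)·0.076680 = 1.8155 g/L.

1.82 g/L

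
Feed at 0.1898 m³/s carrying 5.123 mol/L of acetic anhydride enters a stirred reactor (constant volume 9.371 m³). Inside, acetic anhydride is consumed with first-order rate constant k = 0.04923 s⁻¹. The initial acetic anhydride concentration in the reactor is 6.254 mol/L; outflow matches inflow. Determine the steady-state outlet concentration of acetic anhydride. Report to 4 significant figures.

Species balance: V dC/dt = Q C_in − Q C − k V C.
At steady state: 0 = Q C_in − (Q + kV) C_ss, so C_ss = Q C_in/(Q + kV).
C_ss = 0.1898·5.123/(0.1898 + 0.04923·9.371) = 0.972345/0.651134 = 1.49331 mol/L.

1.493 mol/L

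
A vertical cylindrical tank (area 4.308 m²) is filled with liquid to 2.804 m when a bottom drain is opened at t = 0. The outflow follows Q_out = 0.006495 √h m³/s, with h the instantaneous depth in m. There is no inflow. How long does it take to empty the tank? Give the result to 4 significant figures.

2221 s

A dh/dt = −Q_out = −0.006495 √h.
Separate and integrate: 2(√h − √h₀) = −(0.006495/A) t.
Set h = 0: 2√h₀ = (0.006495/A) t_empty ⇒ t_empty = 2A√h₀/0.006495.
t_empty = 2·4.308·√2.804/0.006495 = 8.61600·1.67451/0.006495 = 2221.34 s.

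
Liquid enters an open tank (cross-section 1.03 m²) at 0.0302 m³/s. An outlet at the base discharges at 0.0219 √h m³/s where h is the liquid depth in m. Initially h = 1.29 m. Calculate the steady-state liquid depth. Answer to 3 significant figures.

1.90 m

Mass balance (ρ constant): A dh/dt = Q_in − 0.0219 √h. At steady state dh/dt = 0:
Q_in = 0.0219 √h_ss ⇒ √h_ss = 0.0302/0.0219 = 1.3790.
h_ss = 1.3790² = 1.9016 m. (Since h₀ = 1.29 m < h_ss, the level will rise toward this value.)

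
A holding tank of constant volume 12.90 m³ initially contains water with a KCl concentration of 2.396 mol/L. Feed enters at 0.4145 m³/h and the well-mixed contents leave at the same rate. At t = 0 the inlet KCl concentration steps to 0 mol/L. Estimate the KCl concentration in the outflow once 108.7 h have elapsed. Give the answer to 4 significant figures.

Unsteady species balance (constant V, well mixed): V dC/dt = Q(C_in − C).
Rewrite as dC/dt + C/τ = C_in/τ, τ = V/Q = 31.1218 h.
Solution: C(t) = C_in + (C₀ − C_in) e^(−t/τ).
C(108.7) = 0 + (2.396 − 0)·e^(−108.7/31.1218) = 0 + (2.39600)·0.0304179 = 0.0728812 mol/L.

0.07288 mol/L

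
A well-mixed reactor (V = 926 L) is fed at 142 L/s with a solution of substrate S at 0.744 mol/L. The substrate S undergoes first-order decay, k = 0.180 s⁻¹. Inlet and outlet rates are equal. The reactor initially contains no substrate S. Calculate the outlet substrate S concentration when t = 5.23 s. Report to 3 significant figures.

Accumulation = in − out − consumed: V dC/dt = Q C_in − Q C − k V C.
This is linear with rate a = Q/V + k = 0.33335 s⁻¹.
C_ss = Q C_in/(Q + kV) = 0.34226 mol/L; C(t) = C_ss + (C₀ − C_ss) e^(−a t).
C(5.23) = 0.34226 + (-0.34226)·e^(−0.33335·5.23) = 0.34226 + (-0.34226)·0.17492 = 0.28239 mol/L.

0.282 mol/L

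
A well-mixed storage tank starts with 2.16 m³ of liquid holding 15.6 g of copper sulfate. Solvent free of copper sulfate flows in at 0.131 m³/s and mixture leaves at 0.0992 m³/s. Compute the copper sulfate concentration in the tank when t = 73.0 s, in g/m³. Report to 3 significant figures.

Let m(t) be the amount of copper sulfate. Volume: V(t) = V₀ + (Q_in − Q_out) t = 2.16 + 0.031800 t; V(73.0) = 4.4814 m³.
Solute balance: dm/dt = 0 − Q_out C = −Q_out m/V(t).
dm/m = −Q_out dt/(V₀ + 0.031800 t); integrating gives ln(m/m₀) = −(Q_out/(Q_in−Q_out)) ln(V/V₀).
m = m₀ (V₀/V)^(Q_out/(Q_in−Q_out)) = 15.6 × (2.16/4.4814)^(3.1195) = 1.6009 g.
C = m/V = 1.6009/4.4814 = 0.35724 g/m³.

0.357 g/m³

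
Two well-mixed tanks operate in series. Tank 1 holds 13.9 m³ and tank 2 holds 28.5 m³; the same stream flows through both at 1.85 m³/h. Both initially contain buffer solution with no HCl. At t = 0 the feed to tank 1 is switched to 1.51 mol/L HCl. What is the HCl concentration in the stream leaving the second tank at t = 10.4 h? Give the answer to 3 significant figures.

Time constants: τᵢ = Vᵢ/Q for each well-mixed tank.
τ₁ = 13.9/1.85 = 7.5135 h; τ₂ = 28.5/1.85 = 15.405 h.
Tank 1: C₁ = C_in(1 − e^(−t/τ₁)). Tank 2 (τ₁ ≠ τ₂): C₂ = C_in[1 − (τ₁ e^(−t/τ₁) − τ₂ e^(−t/τ₂))/(τ₁ − τ₂)].
At t = 10.4: e^(−t/τ₁) = 0.25053, e^(−t/τ₂) = 0.50911.
C₂ = 1.51·[1 − (7.5135·0.25053 − 15.405·0.50911)/(-7.8919)] = 1.51·0.24471 = 0.36950 mol/L.

0.370 mol/L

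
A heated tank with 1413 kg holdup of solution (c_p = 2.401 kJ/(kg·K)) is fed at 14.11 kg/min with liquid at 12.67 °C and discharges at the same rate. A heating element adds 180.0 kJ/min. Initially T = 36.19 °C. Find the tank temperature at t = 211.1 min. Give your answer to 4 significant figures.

M c_p dT/dt = ṁ c_p (T_in − T) + Q̇.
Rearrange: dT/dt = (T_ss − T)/τ with τ = M/ṁ = 100.142 min and T_ss = T_in + Q̇/(ṁ c_p) = 17.9832 °C.
Solution: T(t) = T_ss + (T₀ − T_ss) e^(−t/τ).
T(211.1) = 17.9832 + (18.2068)·e^(−211.1/100.142) = 17.9832 + (18.2068)·0.121479 = 20.1949 °C.

20.19 °C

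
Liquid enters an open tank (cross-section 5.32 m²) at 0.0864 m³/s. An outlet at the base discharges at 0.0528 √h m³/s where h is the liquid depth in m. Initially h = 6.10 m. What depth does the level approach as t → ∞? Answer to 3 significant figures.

2.68 m

Level balance: A dh/dt = 0.0864 − 0.0528 √h. Setting dh/dt = 0:
Q_in = 0.0528 √h_ss ⇒ √h_ss = 0.0864/0.0528 = 1.6364.
h_ss = 1.6364² = 2.6777 m. (Since h₀ = 6.10 m > h_ss, the level will fall toward this value.)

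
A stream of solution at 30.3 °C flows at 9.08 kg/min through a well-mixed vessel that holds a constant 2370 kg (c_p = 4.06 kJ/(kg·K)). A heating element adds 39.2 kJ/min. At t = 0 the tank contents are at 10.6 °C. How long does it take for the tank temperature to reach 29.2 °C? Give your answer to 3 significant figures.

M c_p dT/dt = ṁ c_p (T_in − T) + Q̇.
τ = M/ṁ = 261.01 min; T_ss = T_in + Q̇/(ṁ c_p) = 31.363 °C.
T(t) = T_ss + (T₀ − T_ss) e^(−t/τ). Set T = 29.2:
e^(−t/τ) = (29.2 − 31.363)/(10.6 − 31.363) = 0.10419
t = −261.01 · ln(0.10419) = 590.29 min.

590 min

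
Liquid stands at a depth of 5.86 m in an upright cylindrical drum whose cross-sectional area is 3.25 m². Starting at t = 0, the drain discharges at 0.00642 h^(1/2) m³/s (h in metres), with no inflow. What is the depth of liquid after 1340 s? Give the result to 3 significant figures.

1.20 m

Volume balance on the tank: A dh/dt = −0.00642 √h.
Separate and integrate: 2(√h − √h₀) = −(0.00642/A) t.
√h = √5.86 − 0.00642·1340/(2·3.25) = 2.4207 − 1.3235 = 1.0972.
h = 1.0972² = 1.2039 m.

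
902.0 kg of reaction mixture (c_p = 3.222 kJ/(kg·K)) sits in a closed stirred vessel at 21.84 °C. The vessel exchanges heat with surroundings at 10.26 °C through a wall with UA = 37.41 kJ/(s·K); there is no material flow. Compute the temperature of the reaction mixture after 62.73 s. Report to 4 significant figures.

Heat balance on the well-mixed liquid: M c_p dT/dt = −UA(T − T_amb).
dT/dt = (T_ss − T)/τ with T_ss = T_amb = 10.2600 °C, τ = M c_p/UA = 902.0·3.222/37.41 = 77.6863 s.
Integrating: T(t) = T_ss + (T₀ − T_ss) e^(−t/τ).
T(62.73) = 10.2600 + (11.5800)·0.445981 = 15.4245 °C.

15.42 °C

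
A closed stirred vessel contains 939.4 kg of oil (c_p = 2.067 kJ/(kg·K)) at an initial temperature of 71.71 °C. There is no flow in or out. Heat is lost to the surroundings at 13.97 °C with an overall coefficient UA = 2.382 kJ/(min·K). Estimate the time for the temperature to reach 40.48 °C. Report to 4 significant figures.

634.6 min

M c_p dT/dt = −UA(T − T_amb).
τ = M c_p/UA = 815.172 min; T_ss = T_amb = 13.9700 °C.
T(t) = T_ss + (T₀ − T_ss)e^(−t/τ); set T = 40.48:
t = −τ ln[(T − T_ss)/(T₀ − T_ss)] = −815.172 · ln(0.459127) = 634.553 min.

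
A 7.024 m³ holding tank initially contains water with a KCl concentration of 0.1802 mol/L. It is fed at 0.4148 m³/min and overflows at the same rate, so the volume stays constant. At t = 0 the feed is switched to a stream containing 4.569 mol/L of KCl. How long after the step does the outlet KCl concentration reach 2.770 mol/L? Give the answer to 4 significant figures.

15.10 min

Species balance: V dC/dt = Q(C_in − C) ⇒ τ = V/Q = 16.9335 min.
C(t) = C_in + (C₀ − C_in) e^(−t/τ). Set C = 2.770 and solve for t:
e^(−t/τ) = (C − C_in)/(C₀ − C_in) = (2.770 − 4.569)/(0.1802 − 4.569) = 0.409907
t = −τ ln(…) = 16.9335 × 0.891825 = 15.1017 min.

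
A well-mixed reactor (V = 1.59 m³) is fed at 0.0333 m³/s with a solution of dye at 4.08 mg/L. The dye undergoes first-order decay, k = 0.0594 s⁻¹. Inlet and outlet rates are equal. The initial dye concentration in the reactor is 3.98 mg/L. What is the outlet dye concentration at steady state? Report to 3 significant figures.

Species balance: V dC/dt = Q C_in − Q C − k V C.
Steady state (dC/dt = 0): C_ss = Q C_in/(Q + kV) = C_in/(1 + kV/Q).
C_ss = 0.0333·4.08/(0.0333 + 0.0594·1.59) = 0.13586/0.12775 = 1.0635 mg/L.

1.06 mg/L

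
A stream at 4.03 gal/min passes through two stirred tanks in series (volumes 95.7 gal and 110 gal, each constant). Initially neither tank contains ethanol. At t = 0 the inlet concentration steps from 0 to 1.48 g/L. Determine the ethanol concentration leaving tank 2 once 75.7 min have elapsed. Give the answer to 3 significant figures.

1.18 g/L

Each tank obeys Vᵢ dCᵢ/dt = Q(Cᵢ₋₁ − Cᵢ), so τᵢ = Vᵢ/Q.
τ₁ = 95.7/4.03 = 23.747 min; τ₂ = 110/4.03 = 27.295 min.
Tank 1: C₁ = C_in(1 − e^(−t/τ₁)). Tank 2 (τ₁ ≠ τ₂): C₂ = C_in[1 − (τ₁ e^(−t/τ₁) − τ₂ e^(−t/τ₂))/(τ₁ − τ₂)].
At t = 75.7: e^(−t/τ₁) = 0.041263, e^(−t/τ₂) = 0.062451.
C₂ = 1.48·[1 − (23.747·0.041263 − 27.295·0.062451)/(-3.5484)] = 1.48·0.79575 = 1.1777 g/L.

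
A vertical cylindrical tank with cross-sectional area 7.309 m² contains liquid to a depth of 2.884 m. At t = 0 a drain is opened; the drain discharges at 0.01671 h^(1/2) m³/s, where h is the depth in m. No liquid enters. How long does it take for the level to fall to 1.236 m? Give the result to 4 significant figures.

Volume balance on the tank: A dh/dt = −0.01671 √h.
∫ h^(−1/2) dh = −(0.01671/A) ∫ dt, giving 2√h = 2√h₀ − (0.01671/A) t.
t = 2A(√h₀ − √h)/0.01671 = 2·7.309·(√2.884 − √1.236)/0.01671
  = 14.6180 × (1.69823 − 1.11176) / 0.01671 = 513.055 s.

513.1 s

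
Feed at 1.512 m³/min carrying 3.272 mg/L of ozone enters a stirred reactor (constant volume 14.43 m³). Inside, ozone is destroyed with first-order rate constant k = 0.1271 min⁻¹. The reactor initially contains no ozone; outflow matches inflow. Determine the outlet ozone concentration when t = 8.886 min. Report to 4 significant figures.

1.290 mg/L

Species balance: V dC/dt = Q C_in − Q C − k V C.
This is linear with rate a = Q/V + k = 0.231882 min⁻¹.
C_ss = Q C_in/(Q + kV) = 1.47854 mg/L; C(t) = C_ss + (C₀ − C_ss) e^(−a t).
C(8.886) = 1.47854 + (-1.47854)·e^(−0.231882·8.886) = 1.47854 + (-1.47854)·0.127390 = 1.29019 mg/L.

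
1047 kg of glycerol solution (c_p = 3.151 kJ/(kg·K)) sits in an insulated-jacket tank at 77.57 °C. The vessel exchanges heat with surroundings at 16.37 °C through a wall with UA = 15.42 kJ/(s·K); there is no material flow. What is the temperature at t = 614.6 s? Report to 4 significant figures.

Energy balance: M c_p dT/dt = −UA(T − T_amb).
dT/dt = (T_ss − T)/τ with T_ss = T_amb = 16.3700 °C, τ = M c_p/UA = 1047·3.151/15.42 = 213.949 s.
Integrating: T(t) = T_ss + (T₀ − T_ss) e^(−t/τ).
T(614.6) = 16.3700 + (61.2000)·0.0565492 = 19.8308 °C.

19.83 °C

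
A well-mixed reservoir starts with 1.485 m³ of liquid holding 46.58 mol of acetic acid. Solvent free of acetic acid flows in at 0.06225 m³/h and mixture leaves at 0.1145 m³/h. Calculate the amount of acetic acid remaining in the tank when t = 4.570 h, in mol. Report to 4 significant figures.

31.72 mol

Let m(t) be the amount of acetic acid. Volume: V(t) = V₀ + (Q_in − Q_out) t = 1.485 − 0.0522500 t; V(4.570) = 1.24622 m³.
No acetic acid enters, so dm/dt = −Q_out · (m/V).
Separate: dm/m = −Q_out dt/V(t) ⇒ ln(m/m₀) = −(Q_out/(Q_in−Q_out)) ln(V/V₀).
m = m₀ (V₀/V)^(Q_out/(Q_in−Q_out)) = 46.58 × (1.485/1.24622)^(-2.19139) = 31.7222 mol.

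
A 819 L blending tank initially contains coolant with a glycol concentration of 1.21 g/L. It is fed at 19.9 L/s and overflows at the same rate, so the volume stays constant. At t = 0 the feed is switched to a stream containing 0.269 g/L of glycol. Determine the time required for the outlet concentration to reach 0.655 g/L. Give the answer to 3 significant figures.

36.7 s

Mass balance on the solute (V constant): V dC/dt = Q(C_in − C), so τ = V/Q = 41.156 s.
C(t) = C_in + (C₀ − C_in) e^(−t/τ). Set C = 0.655 and solve for t:
e^(−t/τ) = (C − C_in)/(C₀ − C_in) = (0.655 − 0.269)/(1.21 − 0.269) = 0.41020
t = −τ ln(…) = 41.156 × 0.89111 = 36.674 s.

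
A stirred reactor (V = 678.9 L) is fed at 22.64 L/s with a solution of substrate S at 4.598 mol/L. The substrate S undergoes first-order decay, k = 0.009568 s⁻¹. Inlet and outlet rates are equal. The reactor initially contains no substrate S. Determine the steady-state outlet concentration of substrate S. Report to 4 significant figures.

3.573 mol/L

Accumulation = in − out − consumed: V dC/dt = Q C_in − Q C − k V C.
At steady state: 0 = Q C_in − (Q + kV) C_ss, so C_ss = Q C_in/(Q + kV).
C_ss = 22.64·4.598/(22.64 + 0.009568·678.9) = 104.099/29.1357 = 3.57289 mol/L.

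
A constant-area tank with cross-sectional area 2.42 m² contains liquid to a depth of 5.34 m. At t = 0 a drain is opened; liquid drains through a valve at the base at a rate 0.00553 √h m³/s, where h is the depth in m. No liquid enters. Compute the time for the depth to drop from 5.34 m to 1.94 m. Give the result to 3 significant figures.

Volume balance on the tank: A dh/dt = −0.00553 √h.
∫ h^(−1/2) dh = −(0.00553/A) ∫ dt, giving 2√h = 2√h₀ − (0.00553/A) t.
t = 2A(√h₀ − √h)/0.00553 = 2·2.42·(√5.34 − √1.94)/0.00553
  = 4.8400 × (2.3108 − 1.3928) / 0.00553 = 803.46 s.

803 s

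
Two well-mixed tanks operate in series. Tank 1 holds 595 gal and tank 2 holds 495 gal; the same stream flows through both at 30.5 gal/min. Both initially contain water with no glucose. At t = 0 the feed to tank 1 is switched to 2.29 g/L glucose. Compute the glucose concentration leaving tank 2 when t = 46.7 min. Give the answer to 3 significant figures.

1.68 g/L

Time constants: τᵢ = Vᵢ/Q for each well-mixed tank.
τ₁ = 595/30.5 = 19.508 min; τ₂ = 495/30.5 = 16.230 min.
Solving the cascade with C₁(0)=C₂(0)=0 gives C₂(t) = C_in[1 − (τ₁ e^(−t/τ₁) − τ₂ e^(−t/τ₂))/(τ₁ − τ₂)].
At t = 46.7: e^(−t/τ₁) = 0.091276, e^(−t/τ₂) = 0.056277.
C₂ = 2.29·[1 − (19.508·0.091276 − 16.230·0.056277)/(3.2787)] = 2.29·0.73548 = 1.6842 g/L.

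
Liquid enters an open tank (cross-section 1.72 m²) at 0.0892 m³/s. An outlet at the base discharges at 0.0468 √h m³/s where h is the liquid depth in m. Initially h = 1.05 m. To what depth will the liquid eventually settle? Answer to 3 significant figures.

3.63 m

Mass balance (ρ constant): A dh/dt = Q_in − 0.0468 √h. At steady state dh/dt = 0:
Q_in = 0.0468 √h_ss ⇒ √h_ss = 0.0892/0.0468 = 1.9060.
h_ss = 1.9060² = 3.6328 m. (Since h₀ = 1.05 m < h_ss, the level will rise toward this value.)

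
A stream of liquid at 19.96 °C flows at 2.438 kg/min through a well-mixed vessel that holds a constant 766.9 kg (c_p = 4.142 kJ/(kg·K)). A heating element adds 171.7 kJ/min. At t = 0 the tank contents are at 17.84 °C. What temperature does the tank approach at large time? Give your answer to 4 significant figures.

36.96 °C

First-law balance (no shaft work): M c_p dT/dt = ṁ c_p (T_in − T) + 171.7.
At steady state dT/dt = 0 ⇒ T_ss = T_in + Q̇/(ṁ c_p) = 19.96 + 171.7/(2.438·4.142) = 36.9630 °C.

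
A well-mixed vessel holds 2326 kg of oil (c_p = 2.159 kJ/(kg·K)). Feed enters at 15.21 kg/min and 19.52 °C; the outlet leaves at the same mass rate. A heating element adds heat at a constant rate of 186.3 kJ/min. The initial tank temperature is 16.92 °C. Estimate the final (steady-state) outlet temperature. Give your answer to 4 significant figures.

Energy balance: M c_p dT/dt = ṁ c_p (T_in − T) + 186.3.
At steady state dT/dt = 0 ⇒ T_ss = T_in + Q̇/(ṁ c_p) = 19.52 + 186.3/(15.21·2.159) = 25.1932 °C.

25.19 °C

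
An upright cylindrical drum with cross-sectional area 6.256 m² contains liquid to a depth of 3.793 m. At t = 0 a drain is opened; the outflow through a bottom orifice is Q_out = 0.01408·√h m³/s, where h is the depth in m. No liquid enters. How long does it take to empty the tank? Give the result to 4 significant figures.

1731 s

A dh/dt = −Q_out = −0.01408 √h.
∫ h^(−1/2) dh = −(0.01408/A) ∫ dt, giving 2√h = 2√h₀ − (0.01408/A) t.
Set h = 0: 2√h₀ = (0.01408/A) t_empty ⇒ t_empty = 2A√h₀/0.01408.
t_empty = 2·6.256·√3.793/0.01408 = 12.5120·1.94756/0.01408 = 1730.67 s.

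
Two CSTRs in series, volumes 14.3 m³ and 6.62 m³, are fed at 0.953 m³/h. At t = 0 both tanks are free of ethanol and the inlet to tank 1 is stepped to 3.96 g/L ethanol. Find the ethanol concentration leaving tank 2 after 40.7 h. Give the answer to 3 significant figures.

Species balance on tank i: dCᵢ/dt = (Cᵢ₋₁ − Cᵢ)/τᵢ with τᵢ = Vᵢ/Q.
τ₁ = 14.3/0.953 = 15.005 h; τ₂ = 6.62/0.953 = 6.9465 h.
Tank 1: C₁ = C_in(1 − e^(−t/τ₁)). Tank 2 (τ₁ ≠ τ₂): C₂ = C_in[1 − (τ₁ e^(−t/τ₁) − τ₂ e^(−t/τ₂))/(τ₁ − τ₂)].
At t = 40.7: e^(−t/τ₁) = 0.066378, e^(−t/τ₂) = 0.0028539.
C₂ = 3.96·[1 − (15.005·0.066378 − 6.9465·0.0028539)/(8.0588)] = 3.96·0.87886 = 3.4803 g/L.

3.48 g/L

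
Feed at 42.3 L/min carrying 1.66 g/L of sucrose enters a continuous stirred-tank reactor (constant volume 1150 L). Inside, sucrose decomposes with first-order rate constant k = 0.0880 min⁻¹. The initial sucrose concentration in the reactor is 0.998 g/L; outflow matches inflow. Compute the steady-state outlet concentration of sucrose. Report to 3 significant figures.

0.489 g/L

Accumulation = in − out − consumed: V dC/dt = Q C_in − Q C − k V C.
Steady state (dC/dt = 0): C_ss = Q C_in/(Q + kV) = C_in/(1 + kV/Q).
C_ss = 42.3·1.66/(42.3 + 0.0880·1150) = 70.218/143.50 = 0.48932 g/L.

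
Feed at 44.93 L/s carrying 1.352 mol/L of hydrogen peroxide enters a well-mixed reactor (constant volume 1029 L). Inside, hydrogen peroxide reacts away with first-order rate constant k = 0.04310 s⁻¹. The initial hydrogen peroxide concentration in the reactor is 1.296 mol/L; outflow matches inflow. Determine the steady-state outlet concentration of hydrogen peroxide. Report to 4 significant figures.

0.6804 mol/L

V dC/dt = Q(C_in − C) − k V C.
At steady state: 0 = Q C_in − (Q + kV) C_ss, so C_ss = Q C_in/(Q + kV).
C_ss = 44.93·1.352/(44.93 + 0.04310·1029) = 60.7454/89.2799 = 0.680392 mol/L.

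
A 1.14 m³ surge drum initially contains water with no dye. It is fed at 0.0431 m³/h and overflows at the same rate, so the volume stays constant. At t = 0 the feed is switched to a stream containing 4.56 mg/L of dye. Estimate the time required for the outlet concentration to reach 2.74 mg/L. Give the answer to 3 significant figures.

24.3 h

Species balance: V dC/dt = Q(C_in − C) ⇒ τ = V/Q = 26.450 h.
C(t) = C_in + (C₀ − C_in) e^(−t/τ). Set C = 2.74 and solve for t:
e^(−t/τ) = (C − C_in)/(C₀ − C_in) = (2.74 − 4.56)/(0 − 4.56) = 0.39912
t = −τ ln(…) = 26.450 × 0.91849 = 24.294 h.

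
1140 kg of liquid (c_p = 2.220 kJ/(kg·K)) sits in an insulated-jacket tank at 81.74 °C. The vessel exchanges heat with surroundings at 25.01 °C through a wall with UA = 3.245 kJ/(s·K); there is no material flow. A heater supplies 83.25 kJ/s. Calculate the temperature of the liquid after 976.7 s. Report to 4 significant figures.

Lumped-capacitance energy balance: M c_p dT/dt = UA(T_amb − T) + Q̇.
dT/dt = (T_ss − T)/τ with T_ss = T_amb + Q̇/UA = 25.01 + 83.25/3.245 = 50.6649 °C, τ = M c_p/UA = 1140·2.220/3.245 = 779.908 s.
T approaches T_ss exponentially: T(t) = T_ss + (T₀ − T_ss) e^(−t/τ).
T(976.7) = 50.6649 + (31.0751)·0.285839 = 59.5473 °C.

59.55 °C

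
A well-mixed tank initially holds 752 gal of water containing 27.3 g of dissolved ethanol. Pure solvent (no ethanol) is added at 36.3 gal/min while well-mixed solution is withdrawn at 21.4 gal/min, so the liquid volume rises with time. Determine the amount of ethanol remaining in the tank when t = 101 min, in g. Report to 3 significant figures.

5.63 g

Total volume: dV/dt = Q_in − Q_out = 14.900 gal/min, so V(t) = 752 + 14.900 t and V(101) = 2256.9 gal.
Solute balance: dm/dt = 0 − Q_out C = −Q_out m/V(t).
dm/m = −Q_out dt/(V₀ + 14.900 t); integrating gives ln(m/m₀) = −(Q_out/(Q_in−Q_out)) ln(V/V₀).
m = m₀ (V₀/V)^(Q_out/(Q_in−Q_out)) = 27.3 × (752/2256.9)^(1.4362) = 5.6319 g.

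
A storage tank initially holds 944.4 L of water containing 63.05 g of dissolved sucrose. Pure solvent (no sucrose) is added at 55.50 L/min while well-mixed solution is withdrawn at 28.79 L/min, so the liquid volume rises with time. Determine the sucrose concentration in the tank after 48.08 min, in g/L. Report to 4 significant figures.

Let m(t) be the amount of sucrose. Volume: V(t) = V₀ + (Q_in − Q_out) t = 944.4 + 26.7100 t; V(48.08) = 2228.62 L.
Species balance (pure solvent in): dm/dt = −Q_out · m/V(t).
Separate: dm/m = −Q_out dt/V(t) ⇒ ln(m/m₀) = −(Q_out/(Q_in−Q_out)) ln(V/V₀).
m = m₀ (V₀/V)^(Q_out/(Q_in−Q_out)) = 63.05 × (944.4/2228.62)^(1.07787) = 24.9901 g.
C = m/V = 24.9901/2228.62 = 0.0112133 g/L.

0.01121 g/L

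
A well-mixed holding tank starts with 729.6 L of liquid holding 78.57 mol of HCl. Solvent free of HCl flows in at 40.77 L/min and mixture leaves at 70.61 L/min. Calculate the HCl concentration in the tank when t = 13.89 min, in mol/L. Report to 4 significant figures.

0.03420 mol/L

Total volume: dV/dt = Q_in − Q_out = -29.8400 L/min, so V(t) = 729.6 − 29.8400 t and V(13.89) = 315.122 L.
Species balance (pure solvent in): dm/dt = −Q_out · m/V(t).
dm/m = −Q_out dt/(V₀ − 29.8400 t); integrating gives ln(m/m₀) = −(Q_out/(Q_in−Q_out)) ln(V/V₀).
m = m₀ (V₀/V)^(Q_out/(Q_in−Q_out)) = 78.57 × (729.6/315.122)^(-2.36629) = 10.7769 mol.
C = m/V = 10.7769/315.122 = 0.0341992 mol/L.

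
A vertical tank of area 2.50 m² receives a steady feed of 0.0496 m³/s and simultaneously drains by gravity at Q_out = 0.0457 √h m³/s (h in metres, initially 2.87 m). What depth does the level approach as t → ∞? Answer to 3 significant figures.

Volume balance on the tank: A dh/dt = Q_in − 0.0457 √h. At steady state dh/dt = 0:
Q_in = 0.0457 √h_ss ⇒ √h_ss = 0.0496/0.0457 = 1.0853.
h_ss = 1.0853² = 1.1780 m. (Since h₀ = 2.87 m > h_ss, the level will fall toward this value.)

1.18 m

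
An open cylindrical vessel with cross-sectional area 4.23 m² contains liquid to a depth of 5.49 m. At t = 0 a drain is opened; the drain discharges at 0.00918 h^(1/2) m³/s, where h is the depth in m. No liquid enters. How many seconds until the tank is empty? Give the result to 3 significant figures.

2160 s

With no inflow, A dh/dt = −0.00918 √h.
∫ h^(−1/2) dh = −(0.00918/A) ∫ dt, giving 2√h = 2√h₀ − (0.00918/A) t.
Tank is empty when √h = 0: t_empty = 2A√h₀/0.00918.
t_empty = 2·4.23·√5.49/0.00918 = 8.4600·2.3431/0.00918 = 2159.3 s.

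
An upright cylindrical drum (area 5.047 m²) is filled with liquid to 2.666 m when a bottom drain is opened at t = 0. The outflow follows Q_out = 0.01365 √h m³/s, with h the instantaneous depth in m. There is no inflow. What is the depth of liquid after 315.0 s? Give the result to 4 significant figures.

1.456 m

With no inflow, A dh/dt = −0.01365 √h.
This is separable: 2 d(√h)/dt = −0.01365/A, so √h = √h₀ − (0.01365/(2A)) t.
√h = √2.666 − 0.01365·315.0/(2·5.047) = 1.63279 − 0.425971 = 1.20682.
h = 1.20682² = 1.45641 m.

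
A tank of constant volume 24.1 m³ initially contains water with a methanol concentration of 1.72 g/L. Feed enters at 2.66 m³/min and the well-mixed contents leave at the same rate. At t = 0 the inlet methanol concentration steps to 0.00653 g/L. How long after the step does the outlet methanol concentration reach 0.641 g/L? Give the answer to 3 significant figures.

Species balance: V dC/dt = Q(C_in − C) ⇒ τ = V/Q = 9.0602 min.
C(t) = C_in + (C₀ − C_in) e^(−t/τ). Set C = 0.641 and solve for t:
e^(−t/τ) = (C − C_in)/(C₀ − C_in) = (0.641 − 0.00653)/(1.72 − 0.00653) = 0.37028
t = −τ ln(…) = 9.0602 × 0.99349 = 9.0011 min.

9.00 min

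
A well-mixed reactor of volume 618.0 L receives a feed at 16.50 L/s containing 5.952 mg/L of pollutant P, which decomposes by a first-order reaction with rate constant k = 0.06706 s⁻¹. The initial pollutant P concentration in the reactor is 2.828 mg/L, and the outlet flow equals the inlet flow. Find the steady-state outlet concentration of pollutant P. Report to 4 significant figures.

Accumulation = in − out − consumed: V dC/dt = Q C_in − Q C − k V C.
At steady state: 0 = Q C_in − (Q + kV) C_ss, so C_ss = Q C_in/(Q + kV).
C_ss = 16.50·5.952/(16.50 + 0.06706·618.0) = 98.2080/57.9431 = 1.69490 mg/L.

1.695 mg/L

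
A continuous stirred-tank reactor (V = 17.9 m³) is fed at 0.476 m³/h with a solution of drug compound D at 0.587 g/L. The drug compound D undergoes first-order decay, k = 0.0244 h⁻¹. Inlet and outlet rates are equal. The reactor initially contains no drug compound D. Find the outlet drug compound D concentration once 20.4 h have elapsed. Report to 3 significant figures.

0.198 g/L

V dC/dt = Q(C_in − C) − k V C.
dC/dt = (Q/V) C_in − (Q/V + k) C; effective rate a = Q/V + k = 0.026592 + 0.0244 = 0.050992 h⁻¹.
C_ss = Q C_in/(Q + kV) = 0.30612 g/L; C(t) = C_ss + (C₀ − C_ss) e^(−a t).
C(20.4) = 0.30612 + (-0.30612)·e^(−0.050992·20.4) = 0.30612 + (-0.30612)·0.35337 = 0.19794 g/L.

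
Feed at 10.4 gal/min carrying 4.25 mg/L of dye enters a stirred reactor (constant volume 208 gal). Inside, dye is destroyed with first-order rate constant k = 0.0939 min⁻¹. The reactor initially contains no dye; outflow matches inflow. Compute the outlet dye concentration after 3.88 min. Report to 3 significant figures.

Species balance: V dC/dt = Q C_in − Q C − k V C.
dC/dt = (Q/V) C_in − (Q/V + k) C; effective rate a = Q/V + k = 0.050000 + 0.0939 = 0.14390 min⁻¹.
C_ss = Q C_in/(Q + kV) = 1.4767 mg/L; C(t) = C_ss + (C₀ − C_ss) e^(−a t).
C(3.88) = 1.4767 + (-1.4767)·e^(−0.14390·3.88) = 1.4767 + (-1.4767)·0.57216 = 0.63180 mg/L.

0.632 mg/L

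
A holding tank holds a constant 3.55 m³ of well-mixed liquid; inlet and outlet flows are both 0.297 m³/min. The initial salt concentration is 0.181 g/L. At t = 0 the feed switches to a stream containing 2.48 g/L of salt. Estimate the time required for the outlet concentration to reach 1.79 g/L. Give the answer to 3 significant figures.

Species balance on the tank: V dC/dt = Q(C_in − C), so τ = V/Q = 11.953 min.
C(t) = C_in + (C₀ − C_in) e^(−t/τ). Set C = 1.79 and solve for t:
e^(−t/τ) = (C − C_in)/(C₀ − C_in) = (1.79 − 2.48)/(0.181 − 2.48) = 0.30013
t = −τ ln(…) = 11.953 × 1.2035 = 14.386 min.

14.4 min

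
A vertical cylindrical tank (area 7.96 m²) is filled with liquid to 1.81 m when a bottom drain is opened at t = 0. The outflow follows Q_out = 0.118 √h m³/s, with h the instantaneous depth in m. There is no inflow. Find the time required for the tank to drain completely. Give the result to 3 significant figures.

182 s

Accumulation of liquid (constant cross-section A): A dh/dt = −0.118 √h.
Separate and integrate: 2(√h − √h₀) = −(0.118/A) t.
Tank is empty when √h = 0: t_empty = 2A√h₀/0.118.
t_empty = 2·7.96·√1.81/0.118 = 15.920·1.3454/0.118 = 181.51 s.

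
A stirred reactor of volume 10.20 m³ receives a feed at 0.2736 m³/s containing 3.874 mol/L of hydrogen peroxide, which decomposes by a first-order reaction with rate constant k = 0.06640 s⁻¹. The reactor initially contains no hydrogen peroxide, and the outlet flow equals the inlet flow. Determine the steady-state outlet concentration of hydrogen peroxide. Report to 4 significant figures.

Species balance: V dC/dt = Q C_in − Q C − k V C.
Steady state (dC/dt = 0): C_ss = Q C_in/(Q + kV) = C_in/(1 + kV/Q).
C_ss = 0.2736·3.874/(0.2736 + 0.06640·10.20) = 1.05993/0.950880 = 1.11468 mol/L.

1.115 mol/L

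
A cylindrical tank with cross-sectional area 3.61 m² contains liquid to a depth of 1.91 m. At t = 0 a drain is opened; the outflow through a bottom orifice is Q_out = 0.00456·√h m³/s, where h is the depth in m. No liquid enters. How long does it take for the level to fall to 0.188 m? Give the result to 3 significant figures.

1500 s

A dh/dt = −Q_out = −0.00456 √h.
This is separable: 2 d(√h)/dt = −0.00456/A, so √h = √h₀ − (0.00456/(2A)) t.
t = 2A(√h₀ − √h)/0.00456 = 2·3.61·(√1.91 − √0.188)/0.00456
  = 7.2200 × (1.3820 − 0.43359) / 0.00456 = 1501.7 s.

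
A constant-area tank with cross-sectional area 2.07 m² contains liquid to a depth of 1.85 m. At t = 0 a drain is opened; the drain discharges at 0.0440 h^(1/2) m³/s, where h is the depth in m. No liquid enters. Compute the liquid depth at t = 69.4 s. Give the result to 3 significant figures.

0.388 m

Volume balance on the tank: A dh/dt = −0.0440 √h.
Separate and integrate: 2(√h − √h₀) = −(0.0440/A) t.
√h = √1.85 − 0.0440·69.4/(2·2.07) = 1.3601 − 0.73758 = 0.62256.
h = 0.62256² = 0.38758 m.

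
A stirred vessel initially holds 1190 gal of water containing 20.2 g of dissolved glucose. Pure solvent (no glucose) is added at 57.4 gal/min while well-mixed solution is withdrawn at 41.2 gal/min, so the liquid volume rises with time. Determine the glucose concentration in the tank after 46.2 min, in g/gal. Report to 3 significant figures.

Let m(t) be the amount of glucose. Volume: V(t) = V₀ + (Q_in − Q_out) t = 1190 + 16.200 t; V(46.2) = 1938.4 gal.
Species balance (pure solvent in): dm/dt = −Q_out · m/V(t).
dm/m = −Q_out dt/(V₀ + 16.200 t); integrating gives ln(m/m₀) = −(Q_out/(Q_in−Q_out)) ln(V/V₀).
m = m₀ (V₀/V)^(Q_out/(Q_in−Q_out)) = 20.2 × (1190/1938.4)^(2.5432) = 5.8403 g.
C = m/V = 5.8403/1938.4 = 0.0030129 g/gal.

0.00301 g/gal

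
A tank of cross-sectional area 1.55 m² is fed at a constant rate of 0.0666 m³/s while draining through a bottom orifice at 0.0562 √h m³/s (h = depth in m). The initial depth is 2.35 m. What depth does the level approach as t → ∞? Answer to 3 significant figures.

1.40 m

A dh/dt = Q_in − 0.0562 √h. Steady state requires inflow = outflow:
Q_in = 0.0562 √h_ss ⇒ √h_ss = 0.0666/0.0562 = 1.1851.
h_ss = 1.1851² = 1.4044 m. (Since h₀ = 2.35 m > h_ss, the level will fall toward this value.)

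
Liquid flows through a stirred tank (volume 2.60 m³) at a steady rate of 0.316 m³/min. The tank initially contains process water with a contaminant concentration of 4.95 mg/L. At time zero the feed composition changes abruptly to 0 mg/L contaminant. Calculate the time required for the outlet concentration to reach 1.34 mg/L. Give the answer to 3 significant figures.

Species balance: V dC/dt = Q(C_in − C) ⇒ τ = V/Q = 8.2278 min.
C(t) = C_in + (C₀ − C_in) e^(−t/τ). Set C = 1.34 and solve for t:
e^(−t/τ) = (C − C_in)/(C₀ − C_in) = (1.34 − 0)/(4.95 − 0) = 0.27071
t = −τ ln(…) = 8.2278 × 1.3067 = 10.751 min.

10.8 min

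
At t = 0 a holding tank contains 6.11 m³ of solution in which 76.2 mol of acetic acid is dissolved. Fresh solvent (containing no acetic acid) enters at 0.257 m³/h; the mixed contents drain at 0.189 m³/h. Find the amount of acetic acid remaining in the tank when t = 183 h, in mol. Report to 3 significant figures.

3.48 mol

Total volume: dV/dt = Q_in − Q_out = 0.068000 m³/h, so V(t) = 6.11 + 0.068000 t and V(183) = 18.554 m³.
Solute balance: dm/dt = 0 − Q_out C = −Q_out m/V(t).
dm/m = −Q_out dt/(V₀ + 0.068000 t); integrating gives ln(m/m₀) = −(Q_out/(Q_in−Q_out)) ln(V/V₀).
m = m₀ (V₀/V)^(Q_out/(Q_in−Q_out)) = 76.2 × (6.11/18.554)^(2.7794) = 3.4768 mol.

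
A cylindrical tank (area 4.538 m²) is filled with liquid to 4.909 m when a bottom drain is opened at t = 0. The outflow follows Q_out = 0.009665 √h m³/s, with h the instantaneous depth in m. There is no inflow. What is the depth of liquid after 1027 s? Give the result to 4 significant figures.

1.259 m

Unsteady balance on liquid volume: A dh/dt = −0.009665 √h.
∫ h^(−1/2) dh = −(0.009665/A) ∫ dt, giving 2√h = 2√h₀ − (0.009665/A) t.
√h = √4.909 − 0.009665·1027/(2·4.538) = 2.21563 − 1.09365 = 1.12198.
h = 1.12198² = 1.25883 m.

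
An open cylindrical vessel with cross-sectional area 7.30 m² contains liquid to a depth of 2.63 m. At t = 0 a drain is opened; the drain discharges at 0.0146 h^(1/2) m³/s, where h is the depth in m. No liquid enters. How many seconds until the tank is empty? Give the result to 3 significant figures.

1620 s

With no inflow, A dh/dt = −0.0146 √h.
∫ h^(−1/2) dh = −(0.0146/A) ∫ dt, giving 2√h = 2√h₀ − (0.0146/A) t.
Tank is empty when √h = 0: t_empty = 2A√h₀/0.0146.
t_empty = 2·7.30·√2.63/0.0146 = 14.600·1.6217/0.0146 = 1621.7 s.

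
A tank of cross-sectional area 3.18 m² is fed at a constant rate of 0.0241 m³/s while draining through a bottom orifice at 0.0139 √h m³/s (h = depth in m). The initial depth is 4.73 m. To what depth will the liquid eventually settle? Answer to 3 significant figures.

3.01 m

Level balance: A dh/dt = 0.0241 − 0.0139 √h. Setting dh/dt = 0:
Q_in = 0.0139 √h_ss ⇒ √h_ss = 0.0241/0.0139 = 1.7338.
h_ss = 1.7338² = 3.0061 m. (Since h₀ = 4.73 m > h_ss, the level will fall toward this value.)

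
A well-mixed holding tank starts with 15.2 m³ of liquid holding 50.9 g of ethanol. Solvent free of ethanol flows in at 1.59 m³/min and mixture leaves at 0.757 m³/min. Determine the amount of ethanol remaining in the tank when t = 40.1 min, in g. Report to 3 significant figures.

Let m(t) be the amount of ethanol. Volume: V(t) = V₀ + (Q_in − Q_out) t = 15.2 + 0.83300 t; V(40.1) = 48.603 m³.
No ethanol enters, so dm/dt = −Q_out · (m/V).
Separate: dm/m = −Q_out dt/V(t) ⇒ ln(m/m₀) = −(Q_out/(Q_in−Q_out)) ln(V/V₀).
m = m₀ (V₀/V)^(Q_out/(Q_in−Q_out)) = 50.9 × (15.2/48.603)^(0.90876) = 17.699 g.

17.7 g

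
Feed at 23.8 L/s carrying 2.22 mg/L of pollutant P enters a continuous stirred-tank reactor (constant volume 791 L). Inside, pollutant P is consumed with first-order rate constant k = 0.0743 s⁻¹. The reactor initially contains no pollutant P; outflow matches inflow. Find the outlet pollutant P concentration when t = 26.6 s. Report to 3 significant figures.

0.600 mg/L

V dC/dt = Q(C_in − C) − k V C.
dC/dt = (Q/V) C_in − (Q/V + k) C; effective rate a = Q/V + k = 0.030088 + 0.0743 = 0.10439 s⁻¹.
C_ss = Q C_in/(Q + kV) = 0.63988 mg/L; C(t) = C_ss + (C₀ − C_ss) e^(−a t).
C(26.6) = 0.63988 + (-0.63988)·e^(−0.10439·26.6) = 0.63988 + (-0.63988)·0.062241 = 0.60006 mg/L.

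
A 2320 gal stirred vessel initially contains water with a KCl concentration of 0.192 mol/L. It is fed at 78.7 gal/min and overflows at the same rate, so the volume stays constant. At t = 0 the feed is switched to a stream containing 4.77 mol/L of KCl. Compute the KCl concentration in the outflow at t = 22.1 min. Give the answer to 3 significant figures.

2.61 mol/L

Transient balance on the dissolved component: V dC/dt = Q(C_in − C).
Time constant τ = V/Q = 2320/78.7 = 29.479 min.
Integrating: C(t) = C_in + (C₀ − C_in) e^(−t/τ).
C(22.1) = 4.77 + (0.192 − 4.77)·e^(−22.1/29.479) = 4.77 + (-4.5780)·0.47252 = 2.6068 mol/L.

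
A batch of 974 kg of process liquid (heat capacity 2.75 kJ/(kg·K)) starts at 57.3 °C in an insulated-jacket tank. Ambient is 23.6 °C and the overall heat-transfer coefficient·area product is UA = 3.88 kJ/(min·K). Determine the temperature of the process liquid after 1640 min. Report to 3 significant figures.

M c_p dT/dt = −UA(T − T_amb).
dT/dt = (T_ss − T)/τ with T_ss = T_amb = 23.600 °C, τ = M c_p/UA = 974·2.75/3.88 = 690.34 min.
Solution: T(t) = T_ss + (T₀ − T_ss) e^(−t/τ).
T(1640) = 23.600 + (33.700)·0.092953 = 26.733 °C.

26.7 °C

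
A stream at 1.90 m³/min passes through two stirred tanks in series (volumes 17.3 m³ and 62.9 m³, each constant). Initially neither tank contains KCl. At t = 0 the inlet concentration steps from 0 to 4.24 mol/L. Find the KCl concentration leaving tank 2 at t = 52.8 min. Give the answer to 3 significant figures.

Each tank obeys Vᵢ dCᵢ/dt = Q(Cᵢ₋₁ − Cᵢ), so τᵢ = Vᵢ/Q.
τ₁ = 17.3/1.90 = 9.1053 min; τ₂ = 62.9/1.90 = 33.105 min.
Tank 1: C₁ = C_in(1 − e^(−t/τ₁)). Tank 2 (τ₁ ≠ τ₂): C₂ = C_in[1 − (τ₁ e^(−t/τ₁) − τ₂ e^(−t/τ₂))/(τ₁ − τ₂)].
At t = 52.8: e^(−t/τ₁) = 0.0030311, e^(−t/τ₂) = 0.20293.
C₂ = 4.24·[1 − (9.1053·0.0030311 − 33.105·0.20293)/(-24.000)] = 4.24·0.72124 = 3.0580 mol/L.

3.06 mol/L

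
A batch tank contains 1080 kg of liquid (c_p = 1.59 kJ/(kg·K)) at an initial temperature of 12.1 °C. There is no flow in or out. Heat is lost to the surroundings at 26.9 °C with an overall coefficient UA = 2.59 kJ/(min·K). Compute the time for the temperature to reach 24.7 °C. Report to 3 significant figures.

1260 min

Lumped-capacitance energy balance: M c_p dT/dt = UA(T_amb − T).
τ = M c_p/UA = 663.01 min; T_ss = T_amb = 26.900 °C.
T(t) = T_ss + (T₀ − T_ss)e^(−t/τ); set T = 24.7:
t = −τ ln[(T − T_ss)/(T₀ − T_ss)] = −663.01 · ln(0.14865) = 1263.8 min.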